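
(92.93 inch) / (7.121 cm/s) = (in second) 33.15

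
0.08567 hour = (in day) 0.00357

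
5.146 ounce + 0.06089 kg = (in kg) 0.2068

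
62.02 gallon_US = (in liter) 234.8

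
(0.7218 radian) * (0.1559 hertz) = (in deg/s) 6.447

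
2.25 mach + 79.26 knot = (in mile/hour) 1805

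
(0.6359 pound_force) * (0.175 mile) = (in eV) 4.972e+21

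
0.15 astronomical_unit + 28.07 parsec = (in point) 2.455e+21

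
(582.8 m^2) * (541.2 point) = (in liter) 1.113e+05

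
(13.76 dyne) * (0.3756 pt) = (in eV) 1.138e+11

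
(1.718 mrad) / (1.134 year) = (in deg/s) 2.752e-09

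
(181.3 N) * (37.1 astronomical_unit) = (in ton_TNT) 2.405e+05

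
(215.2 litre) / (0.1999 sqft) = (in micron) 1.159e+07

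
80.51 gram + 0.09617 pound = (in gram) 124.1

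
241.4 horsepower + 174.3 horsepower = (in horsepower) 415.7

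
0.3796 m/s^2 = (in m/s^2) 0.3796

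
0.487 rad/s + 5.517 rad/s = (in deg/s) 344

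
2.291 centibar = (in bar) 0.02291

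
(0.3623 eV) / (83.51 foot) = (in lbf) 5.127e-22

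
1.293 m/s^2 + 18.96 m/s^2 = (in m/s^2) 20.25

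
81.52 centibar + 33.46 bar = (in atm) 33.83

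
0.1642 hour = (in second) 591.1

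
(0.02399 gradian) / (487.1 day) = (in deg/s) 5.13e-10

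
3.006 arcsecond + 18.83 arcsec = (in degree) 0.006066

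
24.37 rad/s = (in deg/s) 1396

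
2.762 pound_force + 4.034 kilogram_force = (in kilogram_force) 5.287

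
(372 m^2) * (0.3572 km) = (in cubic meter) 1.329e+05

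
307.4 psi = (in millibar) 2.119e+04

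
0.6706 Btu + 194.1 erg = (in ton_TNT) 1.691e-07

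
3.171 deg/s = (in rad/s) 0.05534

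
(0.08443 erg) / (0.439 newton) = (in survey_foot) 6.31e-08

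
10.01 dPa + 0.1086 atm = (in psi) 1.596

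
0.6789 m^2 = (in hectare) 6.789e-05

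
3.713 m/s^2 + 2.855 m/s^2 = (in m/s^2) 6.568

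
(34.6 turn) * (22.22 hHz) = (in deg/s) 2.768e+07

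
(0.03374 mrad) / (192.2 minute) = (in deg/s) 1.676e-07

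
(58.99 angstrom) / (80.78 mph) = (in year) 5.18e-18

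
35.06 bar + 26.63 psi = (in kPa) 3690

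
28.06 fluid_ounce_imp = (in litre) 0.7973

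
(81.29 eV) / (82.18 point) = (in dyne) 4.492e-11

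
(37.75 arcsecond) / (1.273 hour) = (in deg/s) 2.288e-06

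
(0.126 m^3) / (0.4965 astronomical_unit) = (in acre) 4.192e-16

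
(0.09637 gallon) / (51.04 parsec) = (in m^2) 2.316e-22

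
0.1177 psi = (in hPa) 8.115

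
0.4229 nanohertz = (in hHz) 4.229e-12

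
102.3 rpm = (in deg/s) 613.8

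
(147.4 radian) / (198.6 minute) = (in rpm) 0.1181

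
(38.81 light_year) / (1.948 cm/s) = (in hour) 5.236e+15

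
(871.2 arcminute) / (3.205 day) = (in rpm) 8.739e-06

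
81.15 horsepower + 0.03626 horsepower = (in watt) 6.054e+04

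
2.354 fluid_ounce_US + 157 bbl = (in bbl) 157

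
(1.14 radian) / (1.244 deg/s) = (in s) 52.51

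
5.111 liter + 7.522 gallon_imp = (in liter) 39.31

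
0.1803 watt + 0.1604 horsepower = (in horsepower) 0.1606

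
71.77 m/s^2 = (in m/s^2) 71.77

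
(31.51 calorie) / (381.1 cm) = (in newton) 34.59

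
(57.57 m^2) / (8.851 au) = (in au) 2.906e-22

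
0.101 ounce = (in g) 2.863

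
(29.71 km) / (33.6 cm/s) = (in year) 0.002804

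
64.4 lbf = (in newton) 286.5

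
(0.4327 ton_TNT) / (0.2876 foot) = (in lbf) 4.643e+09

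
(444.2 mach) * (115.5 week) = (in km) 1.057e+10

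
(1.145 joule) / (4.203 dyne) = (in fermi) 2.724e+19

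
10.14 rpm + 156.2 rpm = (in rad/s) 17.42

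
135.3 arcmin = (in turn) 0.006264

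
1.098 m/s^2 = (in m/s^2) 1.098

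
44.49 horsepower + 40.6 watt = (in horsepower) 44.54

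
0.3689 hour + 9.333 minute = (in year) 5.987e-05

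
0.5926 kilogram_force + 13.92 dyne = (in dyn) 5.812e+05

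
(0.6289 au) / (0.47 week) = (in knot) 6.434e+05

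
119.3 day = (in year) 0.3268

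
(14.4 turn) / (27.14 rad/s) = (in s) 3.334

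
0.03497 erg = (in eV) 2.183e+10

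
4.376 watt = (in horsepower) 0.005868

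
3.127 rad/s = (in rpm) 29.86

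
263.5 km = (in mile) 163.7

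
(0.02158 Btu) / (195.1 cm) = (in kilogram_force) 1.19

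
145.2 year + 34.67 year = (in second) 5.672e+09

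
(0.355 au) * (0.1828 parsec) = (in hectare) 2.996e+22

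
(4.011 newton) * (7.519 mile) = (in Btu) 46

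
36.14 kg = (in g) 3.614e+04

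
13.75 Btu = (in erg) 1.451e+11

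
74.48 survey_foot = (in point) 6.435e+04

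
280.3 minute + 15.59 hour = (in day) 0.8442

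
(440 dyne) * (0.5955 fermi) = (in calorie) 6.262e-19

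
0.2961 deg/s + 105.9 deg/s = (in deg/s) 106.2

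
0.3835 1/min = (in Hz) 0.006392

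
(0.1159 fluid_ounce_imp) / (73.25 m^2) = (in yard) 4.917e-08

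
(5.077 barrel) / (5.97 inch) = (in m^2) 5.323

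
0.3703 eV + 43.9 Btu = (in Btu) 43.9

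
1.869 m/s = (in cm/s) 186.9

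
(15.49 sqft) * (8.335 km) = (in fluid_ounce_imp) 4.222e+08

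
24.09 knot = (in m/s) 12.39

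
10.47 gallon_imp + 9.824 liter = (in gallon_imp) 12.63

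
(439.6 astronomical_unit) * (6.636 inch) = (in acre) 2.739e+09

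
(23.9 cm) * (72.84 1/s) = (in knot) 33.84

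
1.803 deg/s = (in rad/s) 0.03147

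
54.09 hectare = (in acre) 133.7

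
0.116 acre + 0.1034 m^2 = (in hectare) 0.04695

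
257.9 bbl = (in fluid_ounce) 1.386e+06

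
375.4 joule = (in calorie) 89.72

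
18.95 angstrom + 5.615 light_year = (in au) 3.551e+05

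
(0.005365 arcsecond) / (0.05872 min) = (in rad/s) 7.383e-09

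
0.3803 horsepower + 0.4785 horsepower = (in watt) 640.4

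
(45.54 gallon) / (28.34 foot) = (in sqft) 0.2148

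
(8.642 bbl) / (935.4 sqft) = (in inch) 0.6225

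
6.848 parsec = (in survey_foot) 6.933e+17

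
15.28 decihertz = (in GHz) 1.528e-09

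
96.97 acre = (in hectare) 39.24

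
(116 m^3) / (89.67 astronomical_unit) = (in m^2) 8.647e-12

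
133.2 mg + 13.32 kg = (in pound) 29.37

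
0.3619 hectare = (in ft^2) 3.895e+04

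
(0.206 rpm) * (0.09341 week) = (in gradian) 7.759e+04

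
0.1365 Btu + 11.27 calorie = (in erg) 1.912e+09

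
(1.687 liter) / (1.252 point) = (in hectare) 0.000382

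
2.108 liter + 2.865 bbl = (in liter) 457.6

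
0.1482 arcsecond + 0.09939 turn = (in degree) 35.78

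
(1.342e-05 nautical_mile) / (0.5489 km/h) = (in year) 5.169e-09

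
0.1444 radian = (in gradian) 9.193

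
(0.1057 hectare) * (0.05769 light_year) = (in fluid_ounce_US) 1.951e+22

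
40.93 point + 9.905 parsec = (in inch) 1.203e+19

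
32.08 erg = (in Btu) 3.041e-09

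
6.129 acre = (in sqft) 2.67e+05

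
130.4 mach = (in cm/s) 4.44e+06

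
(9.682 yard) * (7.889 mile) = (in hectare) 11.24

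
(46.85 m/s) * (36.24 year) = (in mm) 5.354e+13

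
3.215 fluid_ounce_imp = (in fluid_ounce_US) 3.089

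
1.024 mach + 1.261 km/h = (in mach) 1.025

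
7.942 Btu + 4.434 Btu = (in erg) 1.306e+11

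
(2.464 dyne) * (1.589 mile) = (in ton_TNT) 1.506e-11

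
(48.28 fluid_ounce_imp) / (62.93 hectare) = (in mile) 1.354e-12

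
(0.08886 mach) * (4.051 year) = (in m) 3.865e+09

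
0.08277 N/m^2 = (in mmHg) 0.0006208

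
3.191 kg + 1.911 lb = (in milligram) 4.058e+06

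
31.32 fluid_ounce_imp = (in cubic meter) 0.0008899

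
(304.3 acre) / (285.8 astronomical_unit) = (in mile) 1.79e-11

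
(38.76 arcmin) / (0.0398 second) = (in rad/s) 0.2833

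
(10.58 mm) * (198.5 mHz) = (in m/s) 0.0021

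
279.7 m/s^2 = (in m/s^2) 279.7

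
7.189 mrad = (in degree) 0.4119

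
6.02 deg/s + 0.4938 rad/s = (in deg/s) 34.31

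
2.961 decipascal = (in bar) 2.961e-06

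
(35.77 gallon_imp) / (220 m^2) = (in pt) 2.095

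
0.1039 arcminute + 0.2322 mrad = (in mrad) 0.2624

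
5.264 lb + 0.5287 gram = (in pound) 5.265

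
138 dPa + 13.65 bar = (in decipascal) 1.365e+07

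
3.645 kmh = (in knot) 1.968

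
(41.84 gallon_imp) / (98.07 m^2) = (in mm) 1.94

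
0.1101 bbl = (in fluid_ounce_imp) 616.1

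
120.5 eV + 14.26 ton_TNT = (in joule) 5.966e+10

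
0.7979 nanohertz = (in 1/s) 7.979e-10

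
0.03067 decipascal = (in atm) 3.027e-08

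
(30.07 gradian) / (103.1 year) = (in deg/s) 8.324e-09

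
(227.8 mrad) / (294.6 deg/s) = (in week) 7.325e-08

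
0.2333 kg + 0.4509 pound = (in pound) 0.9652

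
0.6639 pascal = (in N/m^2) 0.6639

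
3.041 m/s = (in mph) 6.803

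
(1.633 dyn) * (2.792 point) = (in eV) 1.004e+11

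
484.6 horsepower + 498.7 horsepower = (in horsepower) 983.3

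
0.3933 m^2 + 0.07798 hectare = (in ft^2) 8398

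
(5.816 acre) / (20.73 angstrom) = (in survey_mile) 7.055e+09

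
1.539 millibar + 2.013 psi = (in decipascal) 1.403e+05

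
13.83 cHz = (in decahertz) 0.01383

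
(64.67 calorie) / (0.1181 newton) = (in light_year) 2.422e-13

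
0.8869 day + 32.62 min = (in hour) 21.83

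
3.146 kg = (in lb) 6.936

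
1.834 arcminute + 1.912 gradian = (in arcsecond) 6305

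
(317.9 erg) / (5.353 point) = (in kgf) 0.001717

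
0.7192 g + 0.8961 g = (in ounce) 0.05698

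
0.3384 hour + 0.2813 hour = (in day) 0.02582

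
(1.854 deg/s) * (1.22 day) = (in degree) 1.954e+05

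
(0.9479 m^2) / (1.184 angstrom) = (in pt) 2.269e+13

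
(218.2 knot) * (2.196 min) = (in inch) 5.823e+05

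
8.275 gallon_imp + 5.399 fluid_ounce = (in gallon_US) 9.98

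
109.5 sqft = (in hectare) 0.001017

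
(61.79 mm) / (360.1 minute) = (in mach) 8.399e-09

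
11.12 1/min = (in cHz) 18.53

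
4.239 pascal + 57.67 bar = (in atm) 56.92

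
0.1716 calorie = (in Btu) 0.0006805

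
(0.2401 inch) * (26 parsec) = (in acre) 1.209e+12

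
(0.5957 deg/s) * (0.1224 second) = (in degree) 0.07291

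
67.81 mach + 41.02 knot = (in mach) 67.87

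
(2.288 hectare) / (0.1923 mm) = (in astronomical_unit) 0.0007953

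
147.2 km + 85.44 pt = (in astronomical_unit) 9.84e-07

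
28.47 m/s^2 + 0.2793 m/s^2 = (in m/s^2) 28.75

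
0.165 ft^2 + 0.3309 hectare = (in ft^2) 3.562e+04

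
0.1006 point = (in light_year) 3.751e-21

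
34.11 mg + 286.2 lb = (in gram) 1.298e+05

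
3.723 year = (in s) 1.174e+08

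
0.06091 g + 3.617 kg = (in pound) 7.974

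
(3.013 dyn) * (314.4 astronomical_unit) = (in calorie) 3.387e+08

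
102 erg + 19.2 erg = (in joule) 1.212e-05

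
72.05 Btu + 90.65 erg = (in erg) 7.602e+11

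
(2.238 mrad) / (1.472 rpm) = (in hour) 4.033e-06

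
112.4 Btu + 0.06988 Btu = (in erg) 1.187e+12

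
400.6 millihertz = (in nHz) 4.006e+08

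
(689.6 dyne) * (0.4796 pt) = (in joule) 1.167e-06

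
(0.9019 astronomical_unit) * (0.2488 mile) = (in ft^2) 5.815e+14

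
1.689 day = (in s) 1.459e+05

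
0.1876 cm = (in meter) 0.001876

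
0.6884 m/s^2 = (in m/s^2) 0.6884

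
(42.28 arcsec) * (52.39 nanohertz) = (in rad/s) 1.074e-11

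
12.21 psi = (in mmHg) 631.4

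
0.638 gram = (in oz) 0.0225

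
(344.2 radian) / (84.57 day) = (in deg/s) 0.002699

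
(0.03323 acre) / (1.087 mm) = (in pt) 3.507e+08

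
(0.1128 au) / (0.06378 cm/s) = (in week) 4.375e+07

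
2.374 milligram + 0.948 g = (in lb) 0.002095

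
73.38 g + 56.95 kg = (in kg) 57.02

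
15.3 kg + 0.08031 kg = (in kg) 15.38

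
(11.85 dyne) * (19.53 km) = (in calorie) 0.5531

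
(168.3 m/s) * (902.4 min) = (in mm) 9.112e+09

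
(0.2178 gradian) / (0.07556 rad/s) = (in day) 5.24e-07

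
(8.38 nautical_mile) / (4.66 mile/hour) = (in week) 0.01232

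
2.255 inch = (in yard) 0.06264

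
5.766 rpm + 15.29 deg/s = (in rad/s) 0.8707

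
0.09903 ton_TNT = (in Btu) 3.927e+05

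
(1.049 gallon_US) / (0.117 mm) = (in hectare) 0.003394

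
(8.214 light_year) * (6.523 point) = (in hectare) 1.788e+10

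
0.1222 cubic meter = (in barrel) 0.7686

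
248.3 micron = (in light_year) 2.625e-20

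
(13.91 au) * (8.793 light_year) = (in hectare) 1.731e+25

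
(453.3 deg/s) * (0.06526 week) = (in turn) 4.97e+04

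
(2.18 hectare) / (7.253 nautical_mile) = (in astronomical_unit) 1.085e-11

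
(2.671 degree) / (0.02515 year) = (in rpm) 5.613e-07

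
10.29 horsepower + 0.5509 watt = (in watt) 7674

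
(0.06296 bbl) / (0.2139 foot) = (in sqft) 1.653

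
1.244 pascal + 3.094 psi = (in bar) 0.2133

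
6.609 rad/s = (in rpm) 63.11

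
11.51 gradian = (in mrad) 180.8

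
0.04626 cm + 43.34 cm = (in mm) 433.9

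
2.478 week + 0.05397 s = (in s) 1.499e+06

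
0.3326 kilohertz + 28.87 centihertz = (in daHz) 33.29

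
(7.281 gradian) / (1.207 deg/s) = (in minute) 0.09048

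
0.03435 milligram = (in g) 3.435e-05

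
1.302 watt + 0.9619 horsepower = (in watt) 718.6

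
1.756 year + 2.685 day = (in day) 643.6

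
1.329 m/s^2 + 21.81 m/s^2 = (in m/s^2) 23.14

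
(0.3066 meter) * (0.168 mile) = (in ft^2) 892.3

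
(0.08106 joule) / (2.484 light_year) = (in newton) 3.449e-18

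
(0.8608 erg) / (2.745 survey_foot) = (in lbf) 2.313e-08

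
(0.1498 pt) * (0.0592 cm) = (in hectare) 3.128e-12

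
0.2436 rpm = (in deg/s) 1.462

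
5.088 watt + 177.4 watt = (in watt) 182.5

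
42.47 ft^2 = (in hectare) 0.0003946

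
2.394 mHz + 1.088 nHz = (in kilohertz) 2.394e-06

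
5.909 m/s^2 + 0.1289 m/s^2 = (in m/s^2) 6.038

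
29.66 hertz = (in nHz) 2.966e+10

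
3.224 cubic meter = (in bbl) 20.28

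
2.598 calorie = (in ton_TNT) 2.598e-09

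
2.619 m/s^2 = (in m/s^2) 2.619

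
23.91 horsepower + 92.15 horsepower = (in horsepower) 116.1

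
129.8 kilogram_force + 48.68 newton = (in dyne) 1.322e+08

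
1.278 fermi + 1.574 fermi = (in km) 2.852e-18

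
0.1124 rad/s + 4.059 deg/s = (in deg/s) 10.5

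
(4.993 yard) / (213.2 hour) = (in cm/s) 0.0005949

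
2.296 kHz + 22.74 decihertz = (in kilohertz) 2.298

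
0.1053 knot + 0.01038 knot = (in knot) 0.1157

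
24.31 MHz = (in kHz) 2.431e+04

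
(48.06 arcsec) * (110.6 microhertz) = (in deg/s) 1.477e-06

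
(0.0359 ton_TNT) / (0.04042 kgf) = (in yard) 4.144e+08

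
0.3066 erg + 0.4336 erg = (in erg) 0.7402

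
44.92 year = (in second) 1.417e+09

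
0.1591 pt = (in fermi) 5.613e+10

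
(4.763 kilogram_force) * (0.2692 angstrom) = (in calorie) 3.005e-10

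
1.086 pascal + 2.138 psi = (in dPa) 1.474e+05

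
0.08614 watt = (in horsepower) 0.0001155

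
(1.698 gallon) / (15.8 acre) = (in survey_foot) 3.298e-07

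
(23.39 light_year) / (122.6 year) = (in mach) 1.681e+05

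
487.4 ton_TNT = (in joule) 2.039e+12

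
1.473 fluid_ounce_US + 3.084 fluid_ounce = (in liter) 0.1348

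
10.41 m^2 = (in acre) 0.002572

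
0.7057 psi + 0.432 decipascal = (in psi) 0.7057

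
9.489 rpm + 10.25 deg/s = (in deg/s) 67.18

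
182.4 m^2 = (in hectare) 0.01824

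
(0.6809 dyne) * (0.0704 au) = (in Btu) 67.97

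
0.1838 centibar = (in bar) 0.001838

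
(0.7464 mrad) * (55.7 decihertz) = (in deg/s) 0.2382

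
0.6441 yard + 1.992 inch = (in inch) 25.18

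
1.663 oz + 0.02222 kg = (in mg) 6.937e+04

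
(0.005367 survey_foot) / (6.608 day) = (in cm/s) 2.865e-07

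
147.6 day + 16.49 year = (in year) 16.89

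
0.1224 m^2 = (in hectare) 1.224e-05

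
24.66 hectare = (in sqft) 2.654e+06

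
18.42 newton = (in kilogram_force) 1.878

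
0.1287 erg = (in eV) 8.033e+10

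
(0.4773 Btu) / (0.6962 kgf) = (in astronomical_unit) 4.93e-10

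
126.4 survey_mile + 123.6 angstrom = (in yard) 2.225e+05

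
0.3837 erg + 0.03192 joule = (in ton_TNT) 7.629e-12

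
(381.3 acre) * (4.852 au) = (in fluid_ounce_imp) 3.942e+22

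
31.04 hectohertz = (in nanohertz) 3.104e+12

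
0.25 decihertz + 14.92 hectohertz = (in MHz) 0.001492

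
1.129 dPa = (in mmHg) 0.0008468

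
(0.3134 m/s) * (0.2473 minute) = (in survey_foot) 15.26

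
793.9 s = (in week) 0.001313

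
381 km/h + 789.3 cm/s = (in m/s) 113.7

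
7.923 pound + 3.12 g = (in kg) 3.597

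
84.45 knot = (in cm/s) 4344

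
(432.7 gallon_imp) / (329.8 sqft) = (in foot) 0.2106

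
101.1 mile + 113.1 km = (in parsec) 8.938e-12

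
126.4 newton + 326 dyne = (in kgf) 12.89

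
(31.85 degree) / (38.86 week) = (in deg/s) 1.355e-06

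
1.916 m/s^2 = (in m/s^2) 1.916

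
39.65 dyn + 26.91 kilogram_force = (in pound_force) 59.33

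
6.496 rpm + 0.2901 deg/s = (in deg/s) 39.27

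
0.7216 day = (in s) 6.235e+04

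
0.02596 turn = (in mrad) 163.1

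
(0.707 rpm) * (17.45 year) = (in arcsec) 8.404e+12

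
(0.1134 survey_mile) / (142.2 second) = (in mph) 2.871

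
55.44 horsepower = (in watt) 4.134e+04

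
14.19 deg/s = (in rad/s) 0.2477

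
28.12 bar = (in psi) 407.8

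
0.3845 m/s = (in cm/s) 38.45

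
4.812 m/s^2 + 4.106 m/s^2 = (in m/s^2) 8.918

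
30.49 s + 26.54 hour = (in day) 1.106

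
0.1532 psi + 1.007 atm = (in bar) 1.031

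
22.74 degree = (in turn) 0.06317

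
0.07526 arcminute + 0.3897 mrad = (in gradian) 0.0262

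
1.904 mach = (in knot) 1260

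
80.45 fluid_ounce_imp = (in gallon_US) 0.6039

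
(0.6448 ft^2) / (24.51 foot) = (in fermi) 8.019e+12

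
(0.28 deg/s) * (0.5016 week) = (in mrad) 1.483e+06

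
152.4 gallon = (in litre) 576.9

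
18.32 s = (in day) 0.000212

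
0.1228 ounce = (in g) 3.481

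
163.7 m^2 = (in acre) 0.04045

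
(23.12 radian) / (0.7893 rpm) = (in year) 8.87e-06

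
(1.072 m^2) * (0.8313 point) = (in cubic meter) 0.0003144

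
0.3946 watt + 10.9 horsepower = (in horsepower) 10.9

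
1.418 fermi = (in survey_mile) 8.811e-19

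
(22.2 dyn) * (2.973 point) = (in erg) 2.328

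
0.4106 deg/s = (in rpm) 0.06843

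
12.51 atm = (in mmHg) 9508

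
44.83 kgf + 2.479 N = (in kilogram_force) 45.08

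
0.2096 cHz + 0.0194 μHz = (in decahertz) 0.0002096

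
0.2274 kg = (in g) 227.4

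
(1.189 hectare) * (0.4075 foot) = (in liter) 1.477e+06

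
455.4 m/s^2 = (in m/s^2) 455.4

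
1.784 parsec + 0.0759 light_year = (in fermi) 5.577e+31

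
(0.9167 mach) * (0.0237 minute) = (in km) 0.4439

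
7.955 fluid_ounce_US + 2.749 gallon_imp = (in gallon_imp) 2.801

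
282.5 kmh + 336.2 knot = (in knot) 488.7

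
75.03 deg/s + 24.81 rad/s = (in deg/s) 1497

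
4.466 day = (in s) 3.859e+05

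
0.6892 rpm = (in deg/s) 4.135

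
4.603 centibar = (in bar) 0.04603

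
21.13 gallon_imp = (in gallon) 25.38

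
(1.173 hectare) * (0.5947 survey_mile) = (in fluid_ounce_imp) 3.951e+11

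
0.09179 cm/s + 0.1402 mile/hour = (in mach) 0.0001868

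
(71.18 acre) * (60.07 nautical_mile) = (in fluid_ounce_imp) 1.128e+15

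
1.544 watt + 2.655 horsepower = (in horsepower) 2.657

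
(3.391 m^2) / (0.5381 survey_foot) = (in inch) 814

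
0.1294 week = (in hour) 21.74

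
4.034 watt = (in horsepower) 0.00541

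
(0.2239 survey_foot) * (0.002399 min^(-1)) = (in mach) 8.014e-09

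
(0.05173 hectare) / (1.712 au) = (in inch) 7.952e-08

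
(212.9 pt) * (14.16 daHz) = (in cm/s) 1064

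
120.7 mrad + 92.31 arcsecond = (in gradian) 7.712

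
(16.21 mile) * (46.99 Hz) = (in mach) 3600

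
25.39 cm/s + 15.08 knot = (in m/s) 8.012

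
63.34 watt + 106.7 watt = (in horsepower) 0.228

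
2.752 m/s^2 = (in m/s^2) 2.752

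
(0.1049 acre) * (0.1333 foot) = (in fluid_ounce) 5.832e+05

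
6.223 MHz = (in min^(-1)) 3.734e+08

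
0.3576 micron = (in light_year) 3.78e-23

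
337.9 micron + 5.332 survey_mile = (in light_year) 9.07e-13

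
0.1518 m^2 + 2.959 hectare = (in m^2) 2.959e+04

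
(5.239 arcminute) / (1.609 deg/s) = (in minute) 0.0009045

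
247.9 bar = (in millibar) 2.479e+05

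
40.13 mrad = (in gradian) 2.555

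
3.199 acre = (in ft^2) 1.393e+05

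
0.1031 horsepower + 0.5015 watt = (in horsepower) 0.1038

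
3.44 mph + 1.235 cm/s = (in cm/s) 155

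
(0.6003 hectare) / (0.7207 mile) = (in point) 1.467e+04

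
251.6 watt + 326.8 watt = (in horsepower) 0.7756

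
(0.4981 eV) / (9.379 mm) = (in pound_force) 1.913e-18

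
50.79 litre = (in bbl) 0.3195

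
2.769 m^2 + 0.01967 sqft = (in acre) 0.0006847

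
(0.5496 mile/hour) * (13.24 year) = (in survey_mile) 6.374e+04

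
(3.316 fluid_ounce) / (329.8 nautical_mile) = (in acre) 3.967e-14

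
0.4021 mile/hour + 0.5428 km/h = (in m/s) 0.3305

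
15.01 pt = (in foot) 0.01737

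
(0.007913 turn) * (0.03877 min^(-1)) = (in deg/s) 0.001841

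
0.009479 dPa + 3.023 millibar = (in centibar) 0.3023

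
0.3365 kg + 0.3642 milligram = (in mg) 3.365e+05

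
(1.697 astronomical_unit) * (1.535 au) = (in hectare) 5.83e+18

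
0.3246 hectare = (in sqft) 3.494e+04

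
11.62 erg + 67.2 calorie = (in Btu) 0.2665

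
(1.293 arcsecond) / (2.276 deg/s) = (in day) 1.826e-09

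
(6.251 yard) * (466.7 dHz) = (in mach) 0.7834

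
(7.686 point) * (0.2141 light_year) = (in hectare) 5.492e+08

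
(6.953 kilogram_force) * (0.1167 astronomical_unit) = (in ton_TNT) 284.5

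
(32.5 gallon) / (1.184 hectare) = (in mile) 6.456e-09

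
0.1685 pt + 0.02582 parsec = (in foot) 2.614e+15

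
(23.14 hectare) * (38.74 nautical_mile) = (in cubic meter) 1.66e+10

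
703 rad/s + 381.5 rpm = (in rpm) 7095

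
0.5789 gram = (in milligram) 578.9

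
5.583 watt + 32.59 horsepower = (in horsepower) 32.6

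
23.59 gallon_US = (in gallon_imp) 19.64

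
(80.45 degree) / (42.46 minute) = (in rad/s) 0.0005512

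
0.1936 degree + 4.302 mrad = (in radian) 0.007681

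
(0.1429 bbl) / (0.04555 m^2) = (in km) 0.0004988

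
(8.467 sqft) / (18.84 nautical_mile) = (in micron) 22.54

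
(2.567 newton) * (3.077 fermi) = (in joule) 7.899e-15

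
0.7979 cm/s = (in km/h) 0.02872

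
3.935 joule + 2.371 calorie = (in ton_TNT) 3.311e-09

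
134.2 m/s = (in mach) 0.3941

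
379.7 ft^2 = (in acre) 0.008717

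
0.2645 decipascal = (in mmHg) 0.0001984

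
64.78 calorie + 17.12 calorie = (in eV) 2.139e+21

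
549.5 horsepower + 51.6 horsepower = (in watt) 4.482e+05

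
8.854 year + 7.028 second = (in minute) 4.654e+06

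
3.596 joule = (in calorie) 0.8595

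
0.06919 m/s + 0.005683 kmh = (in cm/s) 7.077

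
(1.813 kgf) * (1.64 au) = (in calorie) 1.043e+12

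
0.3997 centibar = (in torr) 2.998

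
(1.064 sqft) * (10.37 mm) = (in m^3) 0.001025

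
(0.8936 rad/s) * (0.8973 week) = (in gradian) 3.087e+07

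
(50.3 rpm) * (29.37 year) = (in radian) 4.879e+09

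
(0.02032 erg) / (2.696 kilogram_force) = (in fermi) 7.686e+04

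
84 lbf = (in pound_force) 84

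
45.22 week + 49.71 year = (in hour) 4.431e+05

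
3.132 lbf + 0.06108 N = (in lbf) 3.146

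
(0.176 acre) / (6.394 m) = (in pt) 3.158e+05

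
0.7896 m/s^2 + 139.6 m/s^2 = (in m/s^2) 140.4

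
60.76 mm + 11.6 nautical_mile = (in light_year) 2.271e-12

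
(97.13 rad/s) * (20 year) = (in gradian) 3.9e+12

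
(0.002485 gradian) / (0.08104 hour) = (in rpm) 1.278e-06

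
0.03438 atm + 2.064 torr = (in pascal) 3759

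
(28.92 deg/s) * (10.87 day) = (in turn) 7.545e+04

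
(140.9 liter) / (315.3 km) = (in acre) 1.104e-10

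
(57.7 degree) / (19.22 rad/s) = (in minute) 0.0008733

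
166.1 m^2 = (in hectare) 0.01661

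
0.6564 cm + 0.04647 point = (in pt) 18.65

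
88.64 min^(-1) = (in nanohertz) 1.477e+09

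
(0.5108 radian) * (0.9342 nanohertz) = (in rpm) 4.557e-09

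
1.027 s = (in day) 1.189e-05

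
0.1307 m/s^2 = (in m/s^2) 0.1307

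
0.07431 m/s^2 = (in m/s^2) 0.07431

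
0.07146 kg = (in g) 71.46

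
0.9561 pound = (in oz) 15.3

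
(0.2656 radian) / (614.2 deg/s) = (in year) 7.857e-10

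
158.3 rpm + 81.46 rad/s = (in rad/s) 98.04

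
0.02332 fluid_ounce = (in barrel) 4.338e-06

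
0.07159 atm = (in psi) 1.052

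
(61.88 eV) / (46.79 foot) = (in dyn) 6.952e-14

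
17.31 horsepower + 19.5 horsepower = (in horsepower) 36.81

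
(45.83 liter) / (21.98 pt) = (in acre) 0.001461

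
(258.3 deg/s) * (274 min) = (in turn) 1.18e+04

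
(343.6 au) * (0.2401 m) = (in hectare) 1.234e+09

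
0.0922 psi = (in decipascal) 6357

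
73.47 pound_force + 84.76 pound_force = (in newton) 703.8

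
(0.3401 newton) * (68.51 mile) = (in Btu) 35.54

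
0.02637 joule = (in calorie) 0.006303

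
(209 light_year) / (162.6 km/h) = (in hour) 1.216e+13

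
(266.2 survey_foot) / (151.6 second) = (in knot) 1.04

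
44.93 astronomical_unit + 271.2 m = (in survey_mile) 4.176e+09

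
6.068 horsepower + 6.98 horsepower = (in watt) 9730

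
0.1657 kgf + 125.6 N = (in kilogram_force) 12.97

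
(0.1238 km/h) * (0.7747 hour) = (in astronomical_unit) 6.411e-10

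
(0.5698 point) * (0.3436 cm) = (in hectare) 6.907e-11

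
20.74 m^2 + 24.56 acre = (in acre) 24.57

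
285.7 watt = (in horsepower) 0.3831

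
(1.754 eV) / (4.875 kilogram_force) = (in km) 5.878e-24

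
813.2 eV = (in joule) 1.303e-16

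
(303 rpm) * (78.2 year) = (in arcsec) 1.614e+16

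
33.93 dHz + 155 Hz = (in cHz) 1.584e+04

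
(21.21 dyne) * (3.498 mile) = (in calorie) 0.2854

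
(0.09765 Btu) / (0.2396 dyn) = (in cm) 4.3e+09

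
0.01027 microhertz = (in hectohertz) 1.027e-10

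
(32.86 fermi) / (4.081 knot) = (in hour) 4.348e-18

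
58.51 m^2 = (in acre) 0.01446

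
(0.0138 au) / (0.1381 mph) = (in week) 5.529e+04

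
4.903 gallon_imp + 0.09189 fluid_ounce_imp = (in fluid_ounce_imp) 784.6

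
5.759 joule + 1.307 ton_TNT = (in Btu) 5.183e+06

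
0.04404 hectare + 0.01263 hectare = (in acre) 0.14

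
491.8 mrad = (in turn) 0.07827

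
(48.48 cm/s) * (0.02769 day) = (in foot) 3805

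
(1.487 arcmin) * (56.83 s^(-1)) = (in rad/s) 0.02458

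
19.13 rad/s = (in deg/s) 1096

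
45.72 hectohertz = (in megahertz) 0.004572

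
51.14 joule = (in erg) 5.114e+08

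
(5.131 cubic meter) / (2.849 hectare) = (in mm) 0.1801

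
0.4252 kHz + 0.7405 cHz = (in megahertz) 0.0004252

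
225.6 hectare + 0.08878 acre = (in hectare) 225.6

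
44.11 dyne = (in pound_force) 9.916e-05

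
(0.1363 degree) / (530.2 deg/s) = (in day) 2.975e-09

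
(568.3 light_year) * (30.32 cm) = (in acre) 4.028e+14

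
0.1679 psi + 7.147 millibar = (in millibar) 18.72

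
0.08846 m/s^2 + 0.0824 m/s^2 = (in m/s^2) 0.1709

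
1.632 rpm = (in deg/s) 9.792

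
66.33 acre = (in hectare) 26.84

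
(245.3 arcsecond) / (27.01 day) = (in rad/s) 5.096e-10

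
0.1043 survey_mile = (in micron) 1.679e+08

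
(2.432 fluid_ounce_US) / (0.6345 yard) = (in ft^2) 0.001334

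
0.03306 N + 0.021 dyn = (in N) 0.03306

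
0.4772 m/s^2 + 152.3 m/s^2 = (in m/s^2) 152.8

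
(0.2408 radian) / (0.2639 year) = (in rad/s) 2.893e-08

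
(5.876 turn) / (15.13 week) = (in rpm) 3.853e-05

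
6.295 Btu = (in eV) 4.145e+22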